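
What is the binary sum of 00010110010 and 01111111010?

Add column by column from the right: bit + bit + carry-in; write the sum mod 2, carry 1 when the sum is 2 or 3.
carry:  11111100100
        00010110010
+       01111111010
-------------------
       010010101100
(the carry out of the leftmost column, 0, becomes the leading bit)
Decimal check:
  00010110010 = 128 + 32 + 16 + 2 = 178
  01111111010 = 512 + 256 + 128 + 64 + 32 + 16 + 8 + 2 = 1018
  178 + 1018 = 1196, and 010010101100 = 1024 + 128 + 32 + 8 + 4 = 1196 ✓



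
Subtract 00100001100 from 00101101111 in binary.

Method 1 - Direct subtraction (column by column from the right: bit − bit − borrow-in; if negative, add 2 and borrow 1 from the next column):
borrow: 00000000000
        00101101111
-       00100001100
-------------------
        00001100011

Method 2 - Add two's complement:
Two's complement of 00100001100: invert → 11011110011, add 1 → 11011110100
  00101101111
+ 11011110100
-------------
 100001100011  (end carry out of the top bit = 1)
Discarding the end carry: 00001100011
Decimal check:
  00101101111 = 256 + 64 + 32 + 8 + 4 + 2 + 1 = 367
  00100001100 = 256 + 8 + 4 = 268
  367 - 268 = 99, and 00001100011 = 64 + 32 + 2 + 1 = 99 ✓



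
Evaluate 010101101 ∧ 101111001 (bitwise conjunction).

AND: 1 only when both bits are 1
  010101101
& 101111001
-----------
  000101001
Decimal: 173 & 377 = 41



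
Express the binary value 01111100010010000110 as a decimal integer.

Sum of powers of 2 for each 1-bit:
2^1 + 2^2 + 2^7 + 2^10 + 2^14 + 2^15 + 2^16 + 2^17 + 2^18
= 2 + 4 + 128 + 1024 + 16384 + 32768 + 65536 + 131072 + 262144
= 509062



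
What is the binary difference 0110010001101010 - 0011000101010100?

Method 1 - Direct subtraction (column by column from the right: bit − bit − borrow-in; if negative, add 2 and borrow 1 from the next column):
borrow: 0110011000101000
        0110010001101010
-       0011000101010100
------------------------
        0011001100010110

Method 2 - Add two's complement:
Two's complement of 0011000101010100: invert → 1100111010101011, add 1 → 1100111010101100
  0110010001101010
+ 1100111010101100
------------------
 10011001100010110  (end carry out of the top bit = 1)
Discarding the end carry: 0011001100010110
Decimal check:
  0110010001101010 = 16384 + 8192 + 1024 + 64 + 32 + 8 + 2 = 25706
  0011000101010100 = 8192 + 4096 + 256 + 64 + 16 + 4 = 12628
  25706 - 12628 = 13078, and 0011001100010110 = 8192 + 4096 + 512 + 256 + 16 + 4 + 2 = 13078 ✓



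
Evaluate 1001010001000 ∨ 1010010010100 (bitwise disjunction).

OR: 1 when either bit is 1
  1001010001000
| 1010010010100
---------------
  1011010011100
Decimal: 4744 | 5268 = 5788



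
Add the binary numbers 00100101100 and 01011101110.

Add column by column from the right: bit + bit + carry-in; write the sum mod 2, carry 1 when the sum is 2 or 3.
carry:  11111011000
        00100101100
+       01011101110
-------------------
       010000011010
(the carry out of the leftmost column, 0, becomes the leading bit)
Decimal check:
  00100101100 = 256 + 32 + 8 + 4 = 300
  01011101110 = 512 + 128 + 64 + 32 + 8 + 4 + 2 = 750
  300 + 750 = 1050, and 010000011010 = 1024 + 16 + 8 + 2 = 1050 ✓



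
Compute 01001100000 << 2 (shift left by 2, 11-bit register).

Original: 01001100000 (decimal 608)
Shift left by 2 positions
Append 2 zeros on the right and drop the 2 high bits that overflow the 11-bit width
Result: 00110000000 (decimal 384)
Equivalent: 608 << 2 = 608 × 2^2 = 2432, truncated to 11 bits = 384



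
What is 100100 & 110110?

AND: 1 only when both bits are 1
  100100
& 110110
--------
  100100
Decimal: 36 & 54 = 36



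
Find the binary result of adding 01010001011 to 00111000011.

Add column by column from the right: bit + bit + carry-in; write the sum mod 2, carry 1 when the sum is 2 or 3.
carry:  11100000110
        01010001011
+       00111000011
-------------------
       010001001110
(the carry out of the leftmost column, 0, becomes the leading bit)
Decimal check:
  01010001011 = 512 + 128 + 8 + 2 + 1 = 651
  00111000011 = 256 + 128 + 64 + 2 + 1 = 451
  651 + 451 = 1102, and 010001001110 = 1024 + 64 + 8 + 4 + 2 = 1102 ✓



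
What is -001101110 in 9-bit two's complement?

Original: 001101110
Step 1 - Invert all bits: 110010001
Step 2 - Add 1: 110010010
Verification: 001101110 + 110010010 = 1000000000; discarding the end carry (carry out of the top bit) leaves the 9-bit value 000000000, as required for x + (-x)



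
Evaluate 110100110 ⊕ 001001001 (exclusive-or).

XOR: 1 when bits differ
  110100110
^ 001001001
-----------
  111101111
Decimal: 422 ^ 73 = 495



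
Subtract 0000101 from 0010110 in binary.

Method 1 - Direct subtraction (column by column from the right: bit − bit − borrow-in; if negative, add 2 and borrow 1 from the next column):
borrow: 0000010
        0010110
-       0000101
---------------
        0010001

Method 2 - Add two's complement:
Two's complement of 0000101: invert → 1111010, add 1 → 1111011
  0010110
+ 1111011
---------
 10010001  (end carry out of the top bit = 1)
Discarding the end carry: 0010001
Decimal check:
  0010110 = 16 + 4 + 2 = 22
  0000101 = 4 + 1 = 5
  22 - 5 = 17, and 0010001 = 16 + 1 = 17 ✓



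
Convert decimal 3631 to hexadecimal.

Using repeated division by 16 (digits 10–15 are A–F):
3631 ÷ 16 = 226 remainder 15 (F)
226 ÷ 16 = 14 remainder 2
14 ÷ 16 = 0 remainder 14 (E)
Reading remainders bottom to top: E2F



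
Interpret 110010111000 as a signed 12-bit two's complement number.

Binary: 110010111000
Sign bit: 1 (negative)
Invert: 001101000111
Add 1:  001101001000
Magnitude: 001101001000 = 512 + 256 + 64 + 8 = 840
Value: -840



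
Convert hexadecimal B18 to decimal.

Expand by place value (powers of 16):
Digit values: B = 11
B18 = 11 × 16^2 + 1 × 16^1 + 8 × 16^0
= 11 × 256 + 1 × 16 + 8 × 1
= 2816 + 16 + 8
= 2840



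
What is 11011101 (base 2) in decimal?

Sum of powers of 2 for each 1-bit:
2^0 + 2^2 + 2^3 + 2^4 + 2^6 + 2^7
= 1 + 4 + 8 + 16 + 64 + 128
= 221



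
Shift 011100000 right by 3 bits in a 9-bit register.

Original: 011100000 (decimal 224)
Shift right by 3 positions
Drop the 3 low bits; fill with zeros on the left
Result: 000011100 (decimal 28)
Equivalent: 224 >> 3 = 224 ÷ 2^3 = 28



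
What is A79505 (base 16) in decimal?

Expand by place value (powers of 16):
Digit values: A = 10
A79505 = 10 × 16^5 + 7 × 16^4 + 9 × 16^3 + 5 × 16^2 + 0 × 16^1 + 5 × 16^0
= 10 × 1048576 + 7 × 65536 + 9 × 4096 + 5 × 256 + 0 × 16 + 5 × 1
= 10485760 + 458752 + 36864 + 1280 + 0 + 5
= 10982661



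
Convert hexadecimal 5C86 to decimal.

Expand by place value (powers of 16):
Digit values: C = 12
5C86 = 5 × 16^3 + 12 × 16^2 + 8 × 16^1 + 6 × 16^0
= 5 × 4096 + 12 × 256 + 8 × 16 + 6 × 1
= 20480 + 3072 + 128 + 6
= 23686



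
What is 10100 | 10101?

OR: 1 when either bit is 1
  10100
| 10101
-------
  10101
Decimal: 20 | 21 = 21



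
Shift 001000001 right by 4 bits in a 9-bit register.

Original: 001000001 (decimal 65)
Shift right by 4 positions
Drop the 4 low bits; fill with zeros on the left
Result: 000000100 (decimal 4)
Equivalent: 65 >> 4 = 65 ÷ 2^4 = 4



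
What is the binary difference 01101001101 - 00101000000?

Method 1 - Direct subtraction (column by column from the right: bit − bit − borrow-in; if negative, add 2 and borrow 1 from the next column):
borrow: 00000000000
        01101001101
-       00101000000
-------------------
        01000001101

Method 2 - Add two's complement:
Two's complement of 00101000000: invert → 11010111111, add 1 → 11011000000
  01101001101
+ 11011000000
-------------
 101000001101  (end carry out of the top bit = 1)
Discarding the end carry: 01000001101
Decimal check:
  01101001101 = 512 + 256 + 64 + 8 + 4 + 1 = 845
  00101000000 = 256 + 64 = 320
  845 - 320 = 525, and 01000001101 = 512 + 8 + 4 + 1 = 525 ✓



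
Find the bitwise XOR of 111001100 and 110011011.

XOR: 1 when bits differ
  111001100
^ 110011011
-----------
  001010111
Decimal: 460 ^ 411 = 87



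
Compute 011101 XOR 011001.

XOR: 1 when bits differ
  011101
^ 011001
--------
  000100
Decimal: 29 ^ 25 = 4



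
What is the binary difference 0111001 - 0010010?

Method 1 - Direct subtraction (column by column from the right: bit − bit − borrow-in; if negative, add 2 and borrow 1 from the next column):
borrow: 0001100
        0111001
-       0010010
---------------
        0100111

Method 2 - Add two's complement:
Two's complement of 0010010: invert → 1101101, add 1 → 1101110
  0111001
+ 1101110
---------
 10100111  (end carry out of the top bit = 1)
Discarding the end carry: 0100111
Decimal check:
  0111001 = 32 + 16 + 8 + 1 = 57
  0010010 = 16 + 2 = 18
  57 - 18 = 39, and 0100111 = 32 + 4 + 2 + 1 = 39 ✓



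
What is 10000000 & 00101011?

AND: 1 only when both bits are 1
  10000000
& 00101011
----------
  00000000
Decimal: 128 & 43 = 0



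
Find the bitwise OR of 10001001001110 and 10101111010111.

OR: 1 when either bit is 1
  10001001001110
| 10101111010111
----------------
  10101111011111
Decimal: 8782 | 11223 = 11231



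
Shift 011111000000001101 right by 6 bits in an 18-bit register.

Original: 011111000000001101 (decimal 126989)
Shift right by 6 positions
Drop the 6 low bits; fill with zeros on the left
Result: 000000011111000000 (decimal 1984)
Equivalent: 126989 >> 6 = 126989 ÷ 2^6 = 1984



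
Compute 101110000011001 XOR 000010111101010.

XOR: 1 when bits differ
  101110000011001
^ 000010111101010
-----------------
  101100111110011
Decimal: 23577 ^ 1514 = 23027



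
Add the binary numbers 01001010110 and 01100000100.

Add column by column from the right: bit + bit + carry-in; write the sum mod 2, carry 1 when the sum is 2 or 3.
carry:  10000001000
        01001010110
+       01100000100
-------------------
       010101011010
(the carry out of the leftmost column, 0, becomes the leading bit)
Decimal check:
  01001010110 = 512 + 64 + 16 + 4 + 2 = 598
  01100000100 = 512 + 256 + 4 = 772
  598 + 772 = 1370, and 010101011010 = 1024 + 256 + 64 + 16 + 8 + 2 = 1370 ✓



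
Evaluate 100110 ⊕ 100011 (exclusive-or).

XOR: 1 when bits differ
  100110
^ 100011
--------
  000101
Decimal: 38 ^ 35 = 5



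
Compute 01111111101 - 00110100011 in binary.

Method 1 - Direct subtraction (column by column from the right: bit − bit − borrow-in; if negative, add 2 and borrow 1 from the next column):
borrow: 00000000100
        01111111101
-       00110100011
-------------------
        01001011010

Method 2 - Add two's complement:
Two's complement of 00110100011: invert → 11001011100, add 1 → 11001011101
  01111111101
+ 11001011101
-------------
 101001011010  (end carry out of the top bit = 1)
Discarding the end carry: 01001011010
Decimal check:
  01111111101 = 512 + 256 + 128 + 64 + 32 + 16 + 8 + 4 + 1 = 1021
  00110100011 = 256 + 128 + 32 + 2 + 1 = 419
  1021 - 419 = 602, and 01001011010 = 512 + 64 + 16 + 8 + 2 = 602 ✓



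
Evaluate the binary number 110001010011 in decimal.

Sum of powers of 2 for each 1-bit:
2^0 + 2^1 + 2^4 + 2^6 + 2^10 + 2^11
= 1 + 2 + 16 + 64 + 1024 + 2048
= 3155



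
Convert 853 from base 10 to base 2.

Using repeated division by 2:
853 ÷ 2 = 426 remainder 1
426 ÷ 2 = 213 remainder 0
213 ÷ 2 = 106 remainder 1
106 ÷ 2 = 53 remainder 0
53 ÷ 2 = 26 remainder 1
26 ÷ 2 = 13 remainder 0
13 ÷ 2 = 6 remainder 1
6 ÷ 2 = 3 remainder 0
3 ÷ 2 = 1 remainder 1
1 ÷ 2 = 0 remainder 1
Reading remainders bottom to top: 1101010101



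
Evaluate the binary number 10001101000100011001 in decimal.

Sum of powers of 2 for each 1-bit:
2^0 + 2^3 + 2^4 + 2^8 + 2^12 + 2^14 + 2^15 + 2^19
= 1 + 8 + 16 + 256 + 4096 + 16384 + 32768 + 524288
= 577817



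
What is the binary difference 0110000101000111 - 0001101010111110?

Method 1 - Direct subtraction (column by column from the right: bit − bit − borrow-in; if negative, add 2 and borrow 1 from the next column):
borrow: 0011110101110000
        0110000101000111
-       0001101010111110
------------------------
        0100011010001001

Method 2 - Add two's complement:
Two's complement of 0001101010111110: invert → 1110010101000001, add 1 → 1110010101000010
  0110000101000111
+ 1110010101000010
------------------
 10100011010001001  (end carry out of the top bit = 1)
Discarding the end carry: 0100011010001001
Decimal check:
  0110000101000111 = 16384 + 8192 + 256 + 64 + 4 + 2 + 1 = 24903
  0001101010111110 = 4096 + 2048 + 512 + 128 + 32 + 16 + 8 + 4 + 2 = 6846
  24903 - 6846 = 18057, and 0100011010001001 = 16384 + 1024 + 512 + 128 + 8 + 1 = 18057 ✓



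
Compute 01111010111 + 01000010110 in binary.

Add column by column from the right: bit + bit + carry-in; write the sum mod 2, carry 1 when the sum is 2 or 3.
carry:  10000101100
        01111010111
+       01000010110
-------------------
       010111101101
(the carry out of the leftmost column, 0, becomes the leading bit)
Decimal check:
  01111010111 = 512 + 256 + 128 + 64 + 16 + 4 + 2 + 1 = 983
  01000010110 = 512 + 16 + 4 + 2 = 534
  983 + 534 = 1517, and 010111101101 = 1024 + 256 + 128 + 64 + 32 + 8 + 4 + 1 = 1517 ✓



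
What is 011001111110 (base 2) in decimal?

Sum of powers of 2 for each 1-bit:
2^1 + 2^2 + 2^3 + 2^4 + 2^5 + 2^6 + 2^9 + 2^10
= 2 + 4 + 8 + 16 + 32 + 64 + 512 + 1024
= 1662



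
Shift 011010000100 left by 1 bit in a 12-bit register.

Original: 011010000100 (decimal 1668)
Shift left by 1 position
Append 1 zero on the right
Result: 110100001000 (decimal 3336)
Equivalent: 1668 << 1 = 1668 × 2^1 = 3336



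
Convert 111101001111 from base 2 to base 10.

Sum of powers of 2 for each 1-bit:
2^0 + 2^1 + 2^2 + 2^3 + 2^6 + 2^8 + 2^9 + 2^10 + 2^11
= 1 + 2 + 4 + 8 + 64 + 256 + 512 + 1024 + 2048
= 3919



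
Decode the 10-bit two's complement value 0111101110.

Binary: 0111101110
Sign bit: 0 (non-negative)
Read directly as an unsigned value:
0111101110 = 256 + 128 + 64 + 32 + 8 + 4 + 2 = 494
Value: 494



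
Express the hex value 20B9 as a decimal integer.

Expand by place value (powers of 16):
Digit values: B = 11
20B9 = 2 × 16^3 + 0 × 16^2 + 11 × 16^1 + 9 × 16^0
= 2 × 4096 + 0 × 256 + 11 × 16 + 9 × 1
= 8192 + 0 + 176 + 9
= 8377



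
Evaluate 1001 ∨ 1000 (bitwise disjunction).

OR: 1 when either bit is 1
  1001
| 1000
------
  1001
Decimal: 9 | 8 = 9



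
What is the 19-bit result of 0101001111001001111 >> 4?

Original: 0101001111001001111 (decimal 171599)
Shift right by 4 positions
Drop the 4 low bits; fill with zeros on the left
Result: 0000010100111100100 (decimal 10724)
Equivalent: 171599 >> 4 = 171599 ÷ 2^4 = 10724



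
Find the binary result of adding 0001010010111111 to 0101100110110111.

Add column by column from the right: bit + bit + carry-in; write the sum mod 2, carry 1 when the sum is 2 or 3.
carry:  0010001101111110
        0001010010111111
+       0101100110110111
------------------------
       00110111001110110
(the carry out of the leftmost column, 0, becomes the leading bit)
Decimal check:
  0001010010111111 = 4096 + 1024 + 128 + 32 + 16 + 8 + 4 + 2 + 1 = 5311
  0101100110110111 = 16384 + 4096 + 2048 + 256 + 128 + 32 + 16 + 4 + 2 + 1 = 22967
  5311 + 22967 = 28278, and 00110111001110110 = 16384 + 8192 + 2048 + 1024 + 512 + 64 + 32 + 16 + 4 + 2 = 28278 ✓



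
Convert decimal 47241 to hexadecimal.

Using repeated division by 16 (digits 10–15 are A–F):
47241 ÷ 16 = 2952 remainder 9
2952 ÷ 16 = 184 remainder 8
184 ÷ 16 = 11 remainder 8
11 ÷ 16 = 0 remainder 11 (B)
Reading remainders bottom to top: B889



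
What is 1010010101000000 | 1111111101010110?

OR: 1 when either bit is 1
  1010010101000000
| 1111111101010110
------------------
  1111111101010110
Decimal: 42304 | 65366 = 65366



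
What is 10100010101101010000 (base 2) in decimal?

Sum of powers of 2 for each 1-bit:
2^4 + 2^6 + 2^8 + 2^9 + 2^11 + 2^13 + 2^17 + 2^19
= 16 + 64 + 256 + 512 + 2048 + 8192 + 131072 + 524288
= 666448



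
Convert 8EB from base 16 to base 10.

Expand by place value (powers of 16):
Digit values: E = 14, B = 11
8EB = 8 × 16^2 + 14 × 16^1 + 11 × 16^0
= 8 × 256 + 14 × 16 + 11 × 1
= 2048 + 224 + 11
= 2283



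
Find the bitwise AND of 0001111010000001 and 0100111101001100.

AND: 1 only when both bits are 1
  0001111010000001
& 0100111101001100
------------------
  0000111000000000
Decimal: 7809 & 20300 = 3584



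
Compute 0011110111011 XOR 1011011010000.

XOR: 1 when bits differ
  0011110111011
^ 1011011010000
---------------
  1000101101011
Decimal: 1979 ^ 5840 = 4459



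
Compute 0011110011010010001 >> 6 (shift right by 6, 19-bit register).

Original: 0011110011010010001 (decimal 124561)
Shift right by 6 positions
Drop the 6 low bits; fill with zeros on the left
Result: 0000000011110011010 (decimal 1946)
Equivalent: 124561 >> 6 = 124561 ÷ 2^6 = 1946



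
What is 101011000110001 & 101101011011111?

AND: 1 only when both bits are 1
  101011000110001
& 101101011011111
-----------------
  101001000010001
Decimal: 22065 & 23263 = 21009



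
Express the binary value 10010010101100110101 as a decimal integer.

Sum of powers of 2 for each 1-bit:
2^0 + 2^2 + 2^4 + 2^5 + 2^8 + 2^9 + 2^11 + 2^13 + 2^16 + 2^19
= 1 + 4 + 16 + 32 + 256 + 512 + 2048 + 8192 + 65536 + 524288
= 600885



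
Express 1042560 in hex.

Using repeated division by 16 (digits 10–15 are A–F):
1042560 ÷ 16 = 65160 remainder 0
65160 ÷ 16 = 4072 remainder 8
4072 ÷ 16 = 254 remainder 8
254 ÷ 16 = 15 remainder 14 (E)
15 ÷ 16 = 0 remainder 15 (F)
Reading remainders bottom to top: FE880



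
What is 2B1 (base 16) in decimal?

Expand by place value (powers of 16):
Digit values: B = 11
2B1 = 2 × 16^2 + 11 × 16^1 + 1 × 16^0
= 2 × 256 + 11 × 16 + 1 × 1
= 512 + 176 + 1
= 689



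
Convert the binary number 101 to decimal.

Sum of powers of 2 for each 1-bit:
2^0 + 2^2
= 1 + 4
= 5



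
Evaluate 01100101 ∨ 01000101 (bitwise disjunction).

OR: 1 when either bit is 1
  01100101
| 01000101
----------
  01100101
Decimal: 101 | 69 = 101



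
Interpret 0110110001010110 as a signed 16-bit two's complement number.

Binary: 0110110001010110
Sign bit: 0 (non-negative)
Read directly as an unsigned value:
0110110001010110 = 16384 + 8192 + 2048 + 1024 + 64 + 16 + 4 + 2 = 27734
Value: 27734



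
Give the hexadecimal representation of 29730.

Using repeated division by 16 (digits 10–15 are A–F):
29730 ÷ 16 = 1858 remainder 2
1858 ÷ 16 = 116 remainder 2
116 ÷ 16 = 7 remainder 4
7 ÷ 16 = 0 remainder 7
Reading remainders bottom to top: 7422



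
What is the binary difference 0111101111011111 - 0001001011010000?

Method 1 - Direct subtraction (column by column from the right: bit − bit − borrow-in; if negative, add 2 and borrow 1 from the next column):
borrow: 0000000000000000
        0111101111011111
-       0001001011010000
------------------------
        0110100100001111

Method 2 - Add two's complement:
Two's complement of 0001001011010000: invert → 1110110100101111, add 1 → 1110110100110000
  0111101111011111
+ 1110110100110000
------------------
 10110100100001111  (end carry out of the top bit = 1)
Discarding the end carry: 0110100100001111
Decimal check:
  0111101111011111 = 16384 + 8192 + 4096 + 2048 + 512 + 256 + 128 + 64 + 16 + 8 + 4 + 2 + 1 = 31711
  0001001011010000 = 4096 + 512 + 128 + 64 + 16 = 4816
  31711 - 4816 = 26895, and 0110100100001111 = 16384 + 8192 + 2048 + 256 + 8 + 4 + 2 + 1 = 26895 ✓



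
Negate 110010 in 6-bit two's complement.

Original (sign bit 1, negative): 110010
Step 1 - Invert all bits: 001101
Step 2 - Add 1: 001110
Verification: 110010 + 001110 = 1000000; discarding the end carry (carry out of the top bit) leaves the 6-bit value 000000, as required for x + (-x)



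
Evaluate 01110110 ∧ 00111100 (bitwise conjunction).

AND: 1 only when both bits are 1
  01110110
& 00111100
----------
  00110100
Decimal: 118 & 60 = 52



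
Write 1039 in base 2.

Using repeated division by 2:
1039 ÷ 2 = 519 remainder 1
519 ÷ 2 = 259 remainder 1
259 ÷ 2 = 129 remainder 1
129 ÷ 2 = 64 remainder 1
64 ÷ 2 = 32 remainder 0
32 ÷ 2 = 16 remainder 0
16 ÷ 2 = 8 remainder 0
8 ÷ 2 = 4 remainder 0
4 ÷ 2 = 2 remainder 0
2 ÷ 2 = 1 remainder 0
1 ÷ 2 = 0 remainder 1
Reading remainders bottom to top: 10000001111



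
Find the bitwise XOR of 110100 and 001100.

XOR: 1 when bits differ
  110100
^ 001100
--------
  111000
Decimal: 52 ^ 12 = 56



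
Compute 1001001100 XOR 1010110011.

XOR: 1 when bits differ
  1001001100
^ 1010110011
------------
  0011111111
Decimal: 588 ^ 691 = 255



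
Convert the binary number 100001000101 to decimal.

Sum of powers of 2 for each 1-bit:
2^0 + 2^2 + 2^6 + 2^11
= 1 + 4 + 64 + 2048
= 2117



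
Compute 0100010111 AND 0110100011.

AND: 1 only when both bits are 1
  0100010111
& 0110100011
------------
  0100000011
Decimal: 279 & 419 = 259



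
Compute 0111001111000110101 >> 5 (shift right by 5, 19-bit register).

Original: 0111001111000110101 (decimal 237109)
Shift right by 5 positions
Drop the 5 low bits; fill with zeros on the left
Result: 0000001110011110001 (decimal 7409)
Equivalent: 237109 >> 5 = 237109 ÷ 2^5 = 7409



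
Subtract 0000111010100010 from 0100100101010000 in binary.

Method 1 - Direct subtraction (column by column from the right: bit − bit − borrow-in; if negative, add 2 and borrow 1 from the next column):
borrow: 0111110101011100
        0100100101010000
-       0000111010100010
------------------------
        0011101010101110

Method 2 - Add two's complement:
Two's complement of 0000111010100010: invert → 1111000101011101, add 1 → 1111000101011110
  0100100101010000
+ 1111000101011110
------------------
 10011101010101110  (end carry out of the top bit = 1)
Discarding the end carry: 0011101010101110
Decimal check:
  0100100101010000 = 16384 + 2048 + 256 + 64 + 16 = 18768
  0000111010100010 = 2048 + 1024 + 512 + 128 + 32 + 2 = 3746
  18768 - 3746 = 15022, and 0011101010101110 = 8192 + 4096 + 2048 + 512 + 128 + 32 + 8 + 4 + 2 = 15022 ✓



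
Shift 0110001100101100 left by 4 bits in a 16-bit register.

Original: 0110001100101100 (decimal 25388)
Shift left by 4 positions
Append 4 zeros on the right and drop the 4 high bits that overflow the 16-bit width
Result: 0011001011000000 (decimal 12992)
Equivalent: 25388 << 4 = 25388 × 2^4 = 406208, truncated to 16 bits = 12992



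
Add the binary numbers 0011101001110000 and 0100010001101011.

Add column by column from the right: bit + bit + carry-in; write the sum mod 2, carry 1 when the sum is 2 or 3.
carry:  0000000011000000
        0011101001110000
+       0100010001101011
------------------------
       00111111011011011
(the carry out of the leftmost column, 0, becomes the leading bit)
Decimal check:
  0011101001110000 = 8192 + 4096 + 2048 + 512 + 64 + 32 + 16 = 14960
  0100010001101011 = 16384 + 1024 + 64 + 32 + 8 + 2 + 1 = 17515
  14960 + 17515 = 32475, and 00111111011011011 = 16384 + 8192 + 4096 + 2048 + 1024 + 512 + 128 + 64 + 16 + 8 + 2 + 1 = 32475 ✓



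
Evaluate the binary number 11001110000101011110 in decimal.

Sum of powers of 2 for each 1-bit:
2^1 + 2^2 + 2^3 + 2^4 + 2^6 + 2^8 + 2^13 + 2^14 + 2^15 + 2^18 + 2^19
= 2 + 4 + 8 + 16 + 64 + 256 + 8192 + 16384 + 32768 + 262144 + 524288
= 844126



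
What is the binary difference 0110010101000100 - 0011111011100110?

Method 1 - Direct subtraction (column by column from the right: bit − bit − borrow-in; if negative, add 2 and borrow 1 from the next column):
borrow: 0111110111111100
        0110010101000100
-       0011111011100110
------------------------
        0010011001011110

Method 2 - Add two's complement:
Two's complement of 0011111011100110: invert → 1100000100011001, add 1 → 1100000100011010
  0110010101000100
+ 1100000100011010
------------------
 10010011001011110  (end carry out of the top bit = 1)
Discarding the end carry: 0010011001011110
Decimal check:
  0110010101000100 = 16384 + 8192 + 1024 + 256 + 64 + 4 = 25924
  0011111011100110 = 8192 + 4096 + 2048 + 1024 + 512 + 128 + 64 + 32 + 4 + 2 = 16102
  25924 - 16102 = 9822, and 0010011001011110 = 8192 + 1024 + 512 + 64 + 16 + 8 + 4 + 2 = 9822 ✓



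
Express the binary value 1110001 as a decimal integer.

Sum of powers of 2 for each 1-bit:
2^0 + 2^4 + 2^5 + 2^6
= 1 + 16 + 32 + 64
= 113



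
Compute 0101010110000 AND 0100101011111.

AND: 1 only when both bits are 1
  0101010110000
& 0100101011111
---------------
  0100000010000
Decimal: 2736 & 2399 = 2064



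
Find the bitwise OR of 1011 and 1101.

OR: 1 when either bit is 1
  1011
| 1101
------
  1111
Decimal: 11 | 13 = 15



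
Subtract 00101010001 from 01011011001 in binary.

Method 1 - Direct subtraction (column by column from the right: bit − bit − borrow-in; if negative, add 2 and borrow 1 from the next column):
borrow: 01000000000
        01011011001
-       00101010001
-------------------
        00110001000

Method 2 - Add two's complement:
Two's complement of 00101010001: invert → 11010101110, add 1 → 11010101111
  01011011001
+ 11010101111
-------------
 100110001000  (end carry out of the top bit = 1)
Discarding the end carry: 00110001000
Decimal check:
  01011011001 = 512 + 128 + 64 + 16 + 8 + 1 = 729
  00101010001 = 256 + 64 + 16 + 1 = 337
  729 - 337 = 392, and 00110001000 = 256 + 128 + 8 = 392 ✓



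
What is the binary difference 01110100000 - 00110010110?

Method 1 - Direct subtraction (column by column from the right: bit − bit − borrow-in; if negative, add 2 and borrow 1 from the next column):
borrow: 00000111100
        01110100000
-       00110010110
-------------------
        01000001010

Method 2 - Add two's complement:
Two's complement of 00110010110: invert → 11001101001, add 1 → 11001101010
  01110100000
+ 11001101010
-------------
 101000001010  (end carry out of the top bit = 1)
Discarding the end carry: 01000001010
Decimal check:
  01110100000 = 512 + 256 + 128 + 32 = 928
  00110010110 = 256 + 128 + 16 + 4 + 2 = 406
  928 - 406 = 522, and 01000001010 = 512 + 8 + 2 = 522 ✓



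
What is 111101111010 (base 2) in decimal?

Sum of powers of 2 for each 1-bit:
2^1 + 2^3 + 2^4 + 2^5 + 2^6 + 2^8 + 2^9 + 2^10 + 2^11
= 2 + 8 + 16 + 32 + 64 + 256 + 512 + 1024 + 2048
= 3962



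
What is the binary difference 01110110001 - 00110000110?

Method 1 - Direct subtraction (column by column from the right: bit − bit − borrow-in; if negative, add 2 and borrow 1 from the next column):
borrow: 00000011100
        01110110001
-       00110000110
-------------------
        01000101011

Method 2 - Add two's complement:
Two's complement of 00110000110: invert → 11001111001, add 1 → 11001111010
  01110110001
+ 11001111010
-------------
 101000101011  (end carry out of the top bit = 1)
Discarding the end carry: 01000101011
Decimal check:
  01110110001 = 512 + 256 + 128 + 32 + 16 + 1 = 945
  00110000110 = 256 + 128 + 4 + 2 = 390
  945 - 390 = 555, and 01000101011 = 512 + 32 + 8 + 2 + 1 = 555 ✓



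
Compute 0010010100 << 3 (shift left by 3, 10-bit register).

Original: 0010010100 (decimal 148)
Shift left by 3 positions
Append 3 zeros on the right and drop the 3 high bits that overflow the 10-bit width
Result: 0010100000 (decimal 160)
Equivalent: 148 << 3 = 148 × 2^3 = 1184, truncated to 10 bits = 160



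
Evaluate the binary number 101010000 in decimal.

Sum of powers of 2 for each 1-bit:
2^4 + 2^6 + 2^8
= 16 + 64 + 256
= 336



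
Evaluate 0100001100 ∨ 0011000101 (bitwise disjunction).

OR: 1 when either bit is 1
  0100001100
| 0011000101
------------
  0111001101
Decimal: 268 | 197 = 461



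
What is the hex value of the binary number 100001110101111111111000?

Group into 4-bit nibbles from right:
  1000 = 8
  0111 = 7
  0101 = 5
  1111 = F
  1111 = F
  1000 = 8
Result: 875FF8



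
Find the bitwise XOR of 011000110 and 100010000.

XOR: 1 when bits differ
  011000110
^ 100010000
-----------
  111010110
Decimal: 198 ^ 272 = 470



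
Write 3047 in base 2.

Using repeated division by 2:
3047 ÷ 2 = 1523 remainder 1
1523 ÷ 2 = 761 remainder 1
761 ÷ 2 = 380 remainder 1
380 ÷ 2 = 190 remainder 0
190 ÷ 2 = 95 remainder 0
95 ÷ 2 = 47 remainder 1
47 ÷ 2 = 23 remainder 1
23 ÷ 2 = 11 remainder 1
11 ÷ 2 = 5 remainder 1
5 ÷ 2 = 2 remainder 1
2 ÷ 2 = 1 remainder 0
1 ÷ 2 = 0 remainder 1
Reading remainders bottom to top: 101111100111



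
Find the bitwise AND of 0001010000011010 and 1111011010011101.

AND: 1 only when both bits are 1
  0001010000011010
& 1111011010011101
------------------
  0001010000011000
Decimal: 5146 & 63133 = 5144



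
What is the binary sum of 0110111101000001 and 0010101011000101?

Add column by column from the right: bit + bit + carry-in; write the sum mod 2, carry 1 when the sum is 2 or 3.
carry:  1101111110000010
        0110111101000001
+       0010101011000101
------------------------
       01001101000000110
(the carry out of the leftmost column, 0, becomes the leading bit)
Decimal check:
  0110111101000001 = 16384 + 8192 + 2048 + 1024 + 512 + 256 + 64 + 1 = 28481
  0010101011000101 = 8192 + 2048 + 512 + 128 + 64 + 4 + 1 = 10949
  28481 + 10949 = 39430, and 01001101000000110 = 32768 + 4096 + 2048 + 512 + 4 + 2 = 39430 ✓



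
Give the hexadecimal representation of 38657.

Using repeated division by 16 (digits 10–15 are A–F):
38657 ÷ 16 = 2416 remainder 1
2416 ÷ 16 = 151 remainder 0
151 ÷ 16 = 9 remainder 7
9 ÷ 16 = 0 remainder 9
Reading remainders bottom to top: 9701



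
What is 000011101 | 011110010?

OR: 1 when either bit is 1
  000011101
| 011110010
-----------
  011111111
Decimal: 29 | 242 = 255



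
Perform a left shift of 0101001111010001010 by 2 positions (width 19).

Original: 0101001111010001010 (decimal 171658)
Shift left by 2 positions
Append 2 zeros on the right and drop the 2 high bits that overflow the 19-bit width
Result: 0100111101000101000 (decimal 162344)
Equivalent: 171658 << 2 = 171658 × 2^2 = 686632, truncated to 19 bits = 162344



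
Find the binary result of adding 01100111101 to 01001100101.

Add column by column from the right: bit + bit + carry-in; write the sum mod 2, carry 1 when the sum is 2 or 3.
carry:  10011111010
        01100111101
+       01001100101
-------------------
       010110100010
(the carry out of the leftmost column, 0, becomes the leading bit)
Decimal check:
  01100111101 = 512 + 256 + 32 + 16 + 8 + 4 + 1 = 829
  01001100101 = 512 + 64 + 32 + 4 + 1 = 613
  829 + 613 = 1442, and 010110100010 = 1024 + 256 + 128 + 32 + 2 = 1442 ✓



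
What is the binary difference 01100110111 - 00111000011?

Method 1 - Direct subtraction (column by column from the right: bit − bit − borrow-in; if negative, add 2 and borrow 1 from the next column):
borrow: 01110000000
        01100110111
-       00111000011
-------------------
        00101110100

Method 2 - Add two's complement:
Two's complement of 00111000011: invert → 11000111100, add 1 → 11000111101
  01100110111
+ 11000111101
-------------
 100101110100  (end carry out of the top bit = 1)
Discarding the end carry: 00101110100
Decimal check:
  01100110111 = 512 + 256 + 32 + 16 + 4 + 2 + 1 = 823
  00111000011 = 256 + 128 + 64 + 2 + 1 = 451
  823 - 451 = 372, and 00101110100 = 256 + 64 + 32 + 16 + 4 = 372 ✓



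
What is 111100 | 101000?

OR: 1 when either bit is 1
  111100
| 101000
--------
  111100
Decimal: 60 | 40 = 60



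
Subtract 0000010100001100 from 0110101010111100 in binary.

Method 1 - Direct subtraction (column by column from the right: bit − bit − borrow-in; if negative, add 2 and borrow 1 from the next column):
borrow: 0000101000000000
        0110101010111100
-       0000010100001100
------------------------
        0110010110110000

Method 2 - Add two's complement:
Two's complement of 0000010100001100: invert → 1111101011110011, add 1 → 1111101011110100
  0110101010111100
+ 1111101011110100
------------------
 10110010110110000  (end carry out of the top bit = 1)
Discarding the end carry: 0110010110110000
Decimal check:
  0110101010111100 = 16384 + 8192 + 2048 + 512 + 128 + 32 + 16 + 8 + 4 = 27324
  0000010100001100 = 1024 + 256 + 8 + 4 = 1292
  27324 - 1292 = 26032, and 0110010110110000 = 16384 + 8192 + 1024 + 256 + 128 + 32 + 16 = 26032 ✓



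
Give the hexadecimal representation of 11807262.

Using repeated division by 16 (digits 10–15 are A–F):
11807262 ÷ 16 = 737953 remainder 14 (E)
737953 ÷ 16 = 46122 remainder 1
46122 ÷ 16 = 2882 remainder 10 (A)
2882 ÷ 16 = 180 remainder 2
180 ÷ 16 = 11 remainder 4
11 ÷ 16 = 0 remainder 11 (B)
Reading remainders bottom to top: B42A1E



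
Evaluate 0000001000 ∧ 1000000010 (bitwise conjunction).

AND: 1 only when both bits are 1
  0000001000
& 1000000010
------------
  0000000000
Decimal: 8 & 514 = 0



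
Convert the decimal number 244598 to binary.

Using repeated division by 2:
244598 ÷ 2 = 122299 remainder 0
122299 ÷ 2 = 61149 remainder 1
61149 ÷ 2 = 30574 remainder 1
30574 ÷ 2 = 15287 remainder 0
15287 ÷ 2 = 7643 remainder 1
7643 ÷ 2 = 3821 remainder 1
3821 ÷ 2 = 1910 remainder 1
1910 ÷ 2 = 955 remainder 0
955 ÷ 2 = 477 remainder 1
477 ÷ 2 = 238 remainder 1
238 ÷ 2 = 119 remainder 0
119 ÷ 2 = 59 remainder 1
59 ÷ 2 = 29 remainder 1
29 ÷ 2 = 14 remainder 1
14 ÷ 2 = 7 remainder 0
7 ÷ 2 = 3 remainder 1
3 ÷ 2 = 1 remainder 1
1 ÷ 2 = 0 remainder 1
Reading remainders bottom to top: 111011101101110110



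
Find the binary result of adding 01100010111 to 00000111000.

Add column by column from the right: bit + bit + carry-in; write the sum mod 2, carry 1 when the sum is 2 or 3.
carry:  00001100000
        01100010111
+       00000111000
-------------------
       001101001111
(the carry out of the leftmost column, 0, becomes the leading bit)
Decimal check:
  01100010111 = 512 + 256 + 16 + 4 + 2 + 1 = 791
  00000111000 = 32 + 16 + 8 = 56
  791 + 56 = 847, and 001101001111 = 512 + 256 + 64 + 8 + 4 + 2 + 1 = 847 ✓



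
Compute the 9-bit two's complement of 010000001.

Original: 010000001
Step 1 - Invert all bits: 101111110
Step 2 - Add 1: 101111111
Verification: 010000001 + 101111111 = 1000000000; discarding the end carry (carry out of the top bit) leaves the 9-bit value 000000000, as required for x + (-x)



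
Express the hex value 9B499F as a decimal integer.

Expand by place value (powers of 16):
Digit values: B = 11, F = 15
9B499F = 9 × 16^5 + 11 × 16^4 + 4 × 16^3 + 9 × 16^2 + 9 × 16^1 + 15 × 16^0
= 9 × 1048576 + 11 × 65536 + 4 × 4096 + 9 × 256 + 9 × 16 + 15 × 1
= 9437184 + 720896 + 16384 + 2304 + 144 + 15
= 10176927



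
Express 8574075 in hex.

Using repeated division by 16 (digits 10–15 are A–F):
8574075 ÷ 16 = 535879 remainder 11 (B)
535879 ÷ 16 = 33492 remainder 7
33492 ÷ 16 = 2093 remainder 4
2093 ÷ 16 = 130 remainder 13 (D)
130 ÷ 16 = 8 remainder 2
8 ÷ 16 = 0 remainder 8
Reading remainders bottom to top: 82D47B



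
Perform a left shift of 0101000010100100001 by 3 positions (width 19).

Original: 0101000010100100001 (decimal 165153)
Shift left by 3 positions
Append 3 zeros on the right and drop the 3 high bits that overflow the 19-bit width
Result: 1000010100100001000 (decimal 272648)
Equivalent: 165153 << 3 = 165153 × 2^3 = 1321224, truncated to 19 bits = 272648



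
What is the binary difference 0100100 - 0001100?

Method 1 - Direct subtraction (column by column from the right: bit − bit − borrow-in; if negative, add 2 and borrow 1 from the next column):
borrow: 0110000
        0100100
-       0001100
---------------
        0011000

Method 2 - Add two's complement:
Two's complement of 0001100: invert → 1110011, add 1 → 1110100
  0100100
+ 1110100
---------
 10011000  (end carry out of the top bit = 1)
Discarding the end carry: 0011000
Decimal check:
  0100100 = 32 + 4 = 36
  0001100 = 8 + 4 = 12
  36 - 12 = 24, and 0011000 = 16 + 8 = 24 ✓



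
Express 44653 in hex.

Using repeated division by 16 (digits 10–15 are A–F):
44653 ÷ 16 = 2790 remainder 13 (D)
2790 ÷ 16 = 174 remainder 6
174 ÷ 16 = 10 remainder 14 (E)
10 ÷ 16 = 0 remainder 10 (A)
Reading remainders bottom to top: AE6D



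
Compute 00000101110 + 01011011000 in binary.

Add column by column from the right: bit + bit + carry-in; write the sum mod 2, carry 1 when the sum is 2 or 3.
carry:  00111110000
        00000101110
+       01011011000
-------------------
       001100000110
(the carry out of the leftmost column, 0, becomes the leading bit)
Decimal check:
  00000101110 = 32 + 8 + 4 + 2 = 46
  01011011000 = 512 + 128 + 64 + 16 + 8 = 728
  46 + 728 = 774, and 001100000110 = 512 + 256 + 4 + 2 = 774 ✓



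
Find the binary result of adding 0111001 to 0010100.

Add column by column from the right: bit + bit + carry-in; write the sum mod 2, carry 1 when the sum is 2 or 3.
carry:  1100000
        0111001
+       0010100
---------------
       01001101
(the carry out of the leftmost column, 0, becomes the leading bit)
Decimal check:
  0111001 = 32 + 16 + 8 + 1 = 57
  0010100 = 16 + 4 = 20
  57 + 20 = 77, and 01001101 = 64 + 8 + 4 + 1 = 77 ✓



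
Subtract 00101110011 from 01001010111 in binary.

Method 1 - Direct subtraction (column by column from the right: bit − bit − borrow-in; if negative, add 2 and borrow 1 from the next column):
borrow: 01111000000
        01001010111
-       00101110011
-------------------
        00011100100

Method 2 - Add two's complement:
Two's complement of 00101110011: invert → 11010001100, add 1 → 11010001101
  01001010111
+ 11010001101
-------------
 100011100100  (end carry out of the top bit = 1)
Discarding the end carry: 00011100100
Decimal check:
  01001010111 = 512 + 64 + 16 + 4 + 2 + 1 = 599
  00101110011 = 256 + 64 + 32 + 16 + 2 + 1 = 371
  599 - 371 = 228, and 00011100100 = 128 + 64 + 32 + 4 = 228 ✓



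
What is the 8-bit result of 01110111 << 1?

Original: 01110111 (decimal 119)
Shift left by 1 position
Append 1 zero on the right
Result: 11101110 (decimal 238)
Equivalent: 119 << 1 = 119 × 2^1 = 238



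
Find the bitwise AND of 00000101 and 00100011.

AND: 1 only when both bits are 1
  00000101
& 00100011
----------
  00000001
Decimal: 5 & 35 = 1



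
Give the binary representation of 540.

Using repeated division by 2:
540 ÷ 2 = 270 remainder 0
270 ÷ 2 = 135 remainder 0
135 ÷ 2 = 67 remainder 1
67 ÷ 2 = 33 remainder 1
33 ÷ 2 = 16 remainder 1
16 ÷ 2 = 8 remainder 0
8 ÷ 2 = 4 remainder 0
4 ÷ 2 = 2 remainder 0
2 ÷ 2 = 1 remainder 0
1 ÷ 2 = 0 remainder 1
Reading remainders bottom to top: 1000011100



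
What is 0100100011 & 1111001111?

AND: 1 only when both bits are 1
  0100100011
& 1111001111
------------
  0100000011
Decimal: 291 & 975 = 259



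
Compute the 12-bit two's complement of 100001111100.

Original (sign bit 1, negative): 100001111100
Step 1 - Invert all bits: 011110000011
Step 2 - Add 1: 011110000100
Verification: 100001111100 + 011110000100 = 1000000000000; discarding the end carry (carry out of the top bit) leaves the 12-bit value 000000000000, as required for x + (-x)



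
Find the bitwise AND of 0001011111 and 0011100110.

AND: 1 only when both bits are 1
  0001011111
& 0011100110
------------
  0001000110
Decimal: 95 & 230 = 70



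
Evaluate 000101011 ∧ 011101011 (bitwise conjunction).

AND: 1 only when both bits are 1
  000101011
& 011101011
-----------
  000101011
Decimal: 43 & 235 = 43



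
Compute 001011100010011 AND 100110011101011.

AND: 1 only when both bits are 1
  001011100010011
& 100110011101011
-----------------
  000010000000011
Decimal: 5907 & 19691 = 1027



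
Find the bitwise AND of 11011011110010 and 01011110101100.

AND: 1 only when both bits are 1
  11011011110010
& 01011110101100
----------------
  01011010100000
Decimal: 14066 & 6060 = 5792



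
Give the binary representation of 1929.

Using repeated division by 2:
1929 ÷ 2 = 964 remainder 1
964 ÷ 2 = 482 remainder 0
482 ÷ 2 = 241 remainder 0
241 ÷ 2 = 120 remainder 1
120 ÷ 2 = 60 remainder 0
60 ÷ 2 = 30 remainder 0
30 ÷ 2 = 15 remainder 0
15 ÷ 2 = 7 remainder 1
7 ÷ 2 = 3 remainder 1
3 ÷ 2 = 1 remainder 1
1 ÷ 2 = 0 remainder 1
Reading remainders bottom to top: 11110001001

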